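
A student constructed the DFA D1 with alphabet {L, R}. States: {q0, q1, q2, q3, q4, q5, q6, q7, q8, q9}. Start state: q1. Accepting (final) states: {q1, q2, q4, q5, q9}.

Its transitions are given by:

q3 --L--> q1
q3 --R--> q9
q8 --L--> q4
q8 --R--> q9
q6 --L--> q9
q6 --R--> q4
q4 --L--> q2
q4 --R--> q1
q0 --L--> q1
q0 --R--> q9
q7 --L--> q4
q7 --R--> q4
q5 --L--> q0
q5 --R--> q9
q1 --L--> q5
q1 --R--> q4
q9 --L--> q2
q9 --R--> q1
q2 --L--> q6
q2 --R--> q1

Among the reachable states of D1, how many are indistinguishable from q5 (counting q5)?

2

First remove the unreachable states {q3,q7,q8}; 7 states remain.
Initial partition by acceptance: {q1,q2,q4,q5,q9} | {q0,q6}.
Refine {q1,q2,q4,q5,q9} on symbol L: members go to different blocks, giving {q1,q4,q9} and {q2,q5}.
Stable partition: {q1,q4,q9} | {q0,q6} | {q2,q5} — 3 equivalence classes.
State q5 belongs to the block {q2,q5}, which has 2 states.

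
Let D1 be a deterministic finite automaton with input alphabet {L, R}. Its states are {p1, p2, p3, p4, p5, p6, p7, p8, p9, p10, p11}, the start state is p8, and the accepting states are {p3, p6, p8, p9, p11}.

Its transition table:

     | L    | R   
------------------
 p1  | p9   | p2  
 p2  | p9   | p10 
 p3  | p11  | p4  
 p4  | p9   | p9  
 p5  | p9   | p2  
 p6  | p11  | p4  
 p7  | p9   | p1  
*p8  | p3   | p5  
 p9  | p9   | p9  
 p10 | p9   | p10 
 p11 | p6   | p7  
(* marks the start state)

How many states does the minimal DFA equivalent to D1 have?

Initial partition by acceptance: {p3,p6,p8,p9,p11} | {p1,p2,p4,p5,p7,p10}.
Split {p3,p6,p8,p9,p11} by δ(·,R) → {p3,p6,p8,p11} and {p9}.
Split {p1,p2,p4,p5,p7,p10} by δ(·,R) → {p1,p2,p5,p7,p10} and {p4}.
Split {p3,p6,p8,p11} by δ(·,R) → {p3,p6} and {p8,p11}.
No further refinement is possible. Final partition (5 blocks): {p3,p6} | {p1,p2,p5,p7,p10} | {p9} | {p4} | {p8,p11}.

5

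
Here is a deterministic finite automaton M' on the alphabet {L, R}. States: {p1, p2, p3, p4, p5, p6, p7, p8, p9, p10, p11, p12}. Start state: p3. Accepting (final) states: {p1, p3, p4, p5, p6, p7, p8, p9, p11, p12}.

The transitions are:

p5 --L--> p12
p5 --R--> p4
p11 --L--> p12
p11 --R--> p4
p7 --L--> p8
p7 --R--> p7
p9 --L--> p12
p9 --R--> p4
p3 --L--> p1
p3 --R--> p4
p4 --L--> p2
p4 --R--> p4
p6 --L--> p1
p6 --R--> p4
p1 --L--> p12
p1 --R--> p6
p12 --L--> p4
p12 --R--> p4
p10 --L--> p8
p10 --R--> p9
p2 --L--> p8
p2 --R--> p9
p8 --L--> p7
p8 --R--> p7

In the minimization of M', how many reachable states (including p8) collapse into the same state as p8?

First remove the unreachable states {p5,p10,p11}; 9 states remain.
Initial partition by acceptance: {p1,p3,p4,p6,p7,p8,p9,p12} | {p2}.
Refine {p1,p3,p4,p6,p7,p8,p9,p12} on symbol L: members go to different blocks, giving {p1,p3,p6,p7,p8,p9,p12} and {p4}.
On input L, block {p1,p3,p6,p7,p8,p9,p12} splits into {p1,p3,p6,p7,p8,p9} and {p12}.
Refine {p1,p3,p6,p7,p8,p9} on symbol L: members go to different blocks, giving {p3,p6,p7,p8} and {p1,p9}.
Refine {p3,p6,p7,p8} on symbol L: members go to different blocks, giving {p3,p6} and {p7,p8}.
Split {p1,p9} by δ(·,R) → {p1} and {p9}.
Stable partition: {p3,p6} | {p2} | {p4} | {p12} | {p1} | {p7,p8} | {p9} — 7 equivalence classes.
The equivalence class containing p8 is {p7,p8}, of size 2.

2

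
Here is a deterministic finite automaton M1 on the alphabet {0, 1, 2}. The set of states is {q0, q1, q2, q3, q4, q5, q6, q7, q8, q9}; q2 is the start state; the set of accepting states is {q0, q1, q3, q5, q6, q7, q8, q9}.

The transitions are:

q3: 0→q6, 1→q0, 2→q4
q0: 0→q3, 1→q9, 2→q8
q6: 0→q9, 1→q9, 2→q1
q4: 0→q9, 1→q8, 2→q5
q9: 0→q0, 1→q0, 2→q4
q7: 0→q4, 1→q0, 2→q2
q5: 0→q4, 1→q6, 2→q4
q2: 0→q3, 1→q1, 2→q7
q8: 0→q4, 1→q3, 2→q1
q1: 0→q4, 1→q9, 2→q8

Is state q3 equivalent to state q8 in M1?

All states are reachable from the start state.
P0 = {q0,q1,q3,q5,q6,q7,q8,q9} | {q2,q4}.
On input 0, block {q0,q1,q3,q5,q6,q7,q8,q9} splits into {q0,q3,q6,q9} and {q1,q5,q7,q8}.
On input 2, block {q0,q3,q6,q9} splits into {q0,q6} and {q3,q9}.
Refine {q1,q5,q7,q8} on symbol 1: members go to different blocks, giving {q1,q8} and {q5,q7}.
The partition is now stable with 5 blocks: {q0,q6} | {q2,q4} | {q1,q8} | {q3,q9} | {q5,q7}.
q3 and q8 end up in different blocks, so they are distinguishable. For instance, the string '0' is accepted from only q3.

No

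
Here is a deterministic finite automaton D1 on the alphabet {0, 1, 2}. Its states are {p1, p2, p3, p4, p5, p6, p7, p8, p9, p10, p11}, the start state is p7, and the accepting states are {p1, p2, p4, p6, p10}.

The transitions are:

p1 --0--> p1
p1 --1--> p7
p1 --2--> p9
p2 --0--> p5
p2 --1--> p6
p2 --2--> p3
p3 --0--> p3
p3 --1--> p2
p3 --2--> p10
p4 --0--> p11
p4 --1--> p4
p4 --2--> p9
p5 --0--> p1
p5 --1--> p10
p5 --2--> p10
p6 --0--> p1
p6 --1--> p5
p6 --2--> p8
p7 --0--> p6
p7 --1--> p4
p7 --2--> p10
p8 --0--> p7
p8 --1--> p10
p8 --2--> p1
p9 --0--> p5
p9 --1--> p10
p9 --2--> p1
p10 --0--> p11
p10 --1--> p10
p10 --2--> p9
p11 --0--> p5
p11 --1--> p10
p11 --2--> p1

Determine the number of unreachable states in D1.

2

No path from p7 leads to p2, p3; the other 9 states are all reachable.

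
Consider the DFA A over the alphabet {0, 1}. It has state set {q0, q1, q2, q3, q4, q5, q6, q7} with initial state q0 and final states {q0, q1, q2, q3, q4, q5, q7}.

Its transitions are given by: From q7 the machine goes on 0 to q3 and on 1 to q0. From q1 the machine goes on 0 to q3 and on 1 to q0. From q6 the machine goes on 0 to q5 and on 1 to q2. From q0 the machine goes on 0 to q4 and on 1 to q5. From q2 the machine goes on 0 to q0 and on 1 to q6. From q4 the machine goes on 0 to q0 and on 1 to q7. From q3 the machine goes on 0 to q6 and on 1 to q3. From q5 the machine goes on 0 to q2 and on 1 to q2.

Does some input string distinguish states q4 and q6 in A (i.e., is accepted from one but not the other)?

Yes

States {q1} cannot be reached from the start state, so discard them.
Initial partition by acceptance: {q0,q2,q3,q4,q5,q7} | {q6}.
Split {q0,q2,q3,q4,q5,q7} by δ(·,0) → {q0,q2,q4,q5,q7} and {q3}.
On input 0, block {q0,q2,q4,q5,q7} splits into {q0,q2,q4,q5} and {q7}.
Split {q0,q2,q4,q5} by δ(·,1) → {q0,q5} and {q2} and {q4}.
Split {q0,q5} by δ(·,0) → {q0} and {q5}.
Stable partition: {q0} | {q6} | {q3} | {q7} | {q2} | {q4} | {q5} — 7 equivalence classes.
q4 and q6 end up in different blocks, so they are distinguishable. For instance, the string 'ε' is accepted from only q4.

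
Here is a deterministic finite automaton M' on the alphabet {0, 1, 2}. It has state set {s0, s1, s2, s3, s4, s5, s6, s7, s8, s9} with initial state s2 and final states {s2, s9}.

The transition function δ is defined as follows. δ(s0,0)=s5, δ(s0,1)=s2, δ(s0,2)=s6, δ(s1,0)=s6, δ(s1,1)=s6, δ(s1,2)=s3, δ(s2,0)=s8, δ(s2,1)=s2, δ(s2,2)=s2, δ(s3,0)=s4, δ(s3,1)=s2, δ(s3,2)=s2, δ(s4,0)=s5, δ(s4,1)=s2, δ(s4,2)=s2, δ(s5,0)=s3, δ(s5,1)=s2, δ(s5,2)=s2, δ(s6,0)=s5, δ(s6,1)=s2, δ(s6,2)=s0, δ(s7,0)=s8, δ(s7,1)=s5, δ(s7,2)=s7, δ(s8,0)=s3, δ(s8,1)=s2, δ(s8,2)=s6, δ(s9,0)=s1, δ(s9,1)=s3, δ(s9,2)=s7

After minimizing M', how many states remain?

First remove the unreachable states {s1,s7,s9}; 7 states remain.
Start with accepting vs non-accepting: {s2} | {s0,s3,s4,s5,s6,s8}.
Refine {s0,s3,s4,s5,s6,s8} on symbol 2: members go to different blocks, giving {s0,s6,s8} and {s3,s4,s5}.
The partition is now stable with 3 blocks: {s2} | {s0,s6,s8} | {s3,s4,s5}.

3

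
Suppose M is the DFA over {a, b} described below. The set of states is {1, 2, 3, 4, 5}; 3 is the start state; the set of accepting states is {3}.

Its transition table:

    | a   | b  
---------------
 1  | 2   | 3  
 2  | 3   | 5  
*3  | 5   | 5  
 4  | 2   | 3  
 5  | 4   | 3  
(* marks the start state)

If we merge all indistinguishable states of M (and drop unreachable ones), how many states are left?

4

First remove the unreachable states {1}; 4 states remain.
Initial partition by acceptance: {3} | {2,4,5}.
Refine {2,4,5} on symbol a: members go to different blocks, giving {4,5} and {2}.
On input a, block {4,5} splits into {4} and {5}.
No further refinement is possible. Final partition (4 blocks): {3} | {4} | {2} | {5}.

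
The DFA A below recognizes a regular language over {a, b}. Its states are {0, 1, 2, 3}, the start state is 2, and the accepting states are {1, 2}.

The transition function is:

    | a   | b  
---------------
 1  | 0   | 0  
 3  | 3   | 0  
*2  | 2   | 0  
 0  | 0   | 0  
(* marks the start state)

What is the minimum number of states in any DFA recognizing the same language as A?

Reachable states from the start: {0,2}. Unreachable: {1,3} — drop them.
Initial partition by acceptance: {2} | {0}.
Stable partition: {2} | {0} — 2 equivalence classes.

2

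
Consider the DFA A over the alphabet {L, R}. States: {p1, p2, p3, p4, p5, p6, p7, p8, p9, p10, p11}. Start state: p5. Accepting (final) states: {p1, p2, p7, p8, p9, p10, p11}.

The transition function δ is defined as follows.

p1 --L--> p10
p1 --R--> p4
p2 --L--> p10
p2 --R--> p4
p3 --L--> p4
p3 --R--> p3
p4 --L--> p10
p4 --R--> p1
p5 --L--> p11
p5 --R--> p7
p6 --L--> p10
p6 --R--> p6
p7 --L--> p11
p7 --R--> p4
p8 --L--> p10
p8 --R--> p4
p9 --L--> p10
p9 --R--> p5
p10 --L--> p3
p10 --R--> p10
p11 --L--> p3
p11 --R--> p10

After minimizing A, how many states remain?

First remove the unreachable states {p2,p6,p8,p9}; 7 states remain.
Start with accepting vs non-accepting: {p1,p7,p10,p11} | {p3,p4,p5}.
On input L, block {p1,p7,p10,p11} splits into {p1,p7} and {p10,p11}.
On input L, block {p3,p4,p5} splits into {p4,p5} and {p3}.
No further refinement is possible. Final partition (4 blocks): {p1,p7} | {p4,p5} | {p10,p11} | {p3}.

4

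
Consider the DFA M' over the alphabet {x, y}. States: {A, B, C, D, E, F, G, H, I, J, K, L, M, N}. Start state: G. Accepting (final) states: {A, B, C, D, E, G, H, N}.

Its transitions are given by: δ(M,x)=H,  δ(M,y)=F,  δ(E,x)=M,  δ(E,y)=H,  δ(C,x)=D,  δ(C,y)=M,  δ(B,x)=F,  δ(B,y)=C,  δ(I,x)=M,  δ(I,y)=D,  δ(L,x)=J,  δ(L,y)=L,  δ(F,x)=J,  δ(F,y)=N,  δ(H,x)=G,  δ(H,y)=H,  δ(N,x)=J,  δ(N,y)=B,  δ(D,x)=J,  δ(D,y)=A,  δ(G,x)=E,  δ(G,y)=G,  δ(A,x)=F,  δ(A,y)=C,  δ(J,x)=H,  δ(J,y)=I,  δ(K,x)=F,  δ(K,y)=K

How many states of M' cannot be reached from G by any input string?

No path from G leads to K, L; the other 12 states are all reachable.

2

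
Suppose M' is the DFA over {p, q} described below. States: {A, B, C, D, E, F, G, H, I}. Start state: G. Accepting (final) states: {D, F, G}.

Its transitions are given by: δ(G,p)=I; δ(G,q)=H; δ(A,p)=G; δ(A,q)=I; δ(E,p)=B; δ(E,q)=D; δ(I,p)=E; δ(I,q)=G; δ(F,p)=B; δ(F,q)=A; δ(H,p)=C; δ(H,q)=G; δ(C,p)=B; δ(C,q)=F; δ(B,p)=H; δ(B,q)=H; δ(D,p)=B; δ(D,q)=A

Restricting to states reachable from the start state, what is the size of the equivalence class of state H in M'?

Initial partition by acceptance: {D,F,G} | {A,B,C,E,H,I}.
Split {A,B,C,E,H,I} by δ(·,p) → {B,C,E,H,I} and {A}.
On input q, block {D,F,G} splits into {D,F} and {G}.
Refine {B,C,E,H,I} on symbol q: members go to different blocks, giving {C,E} and {H,I} and {B}.
The partition is now stable with 6 blocks: {D,F} | {C,E} | {A} | {G} | {H,I} | {B}.
The equivalence class containing H is {H,I}, of size 2.

2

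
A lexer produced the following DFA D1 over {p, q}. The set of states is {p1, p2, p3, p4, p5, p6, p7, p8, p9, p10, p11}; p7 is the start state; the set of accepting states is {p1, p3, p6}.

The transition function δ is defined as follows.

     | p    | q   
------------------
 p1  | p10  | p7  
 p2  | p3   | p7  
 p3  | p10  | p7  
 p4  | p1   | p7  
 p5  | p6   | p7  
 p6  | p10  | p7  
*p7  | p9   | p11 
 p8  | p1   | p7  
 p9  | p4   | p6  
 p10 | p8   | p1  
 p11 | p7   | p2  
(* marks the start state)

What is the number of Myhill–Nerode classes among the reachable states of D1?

5

States {p5} cannot be reached from the start state, so discard them.
Start with accepting vs non-accepting: {p1,p3,p6} | {p2,p4,p7,p8,p9,p10,p11}.
On input p, block {p2,p4,p7,p8,p9,p10,p11} splits into {p7,p9,p10,p11} and {p2,p4,p8}.
On input p, block {p7,p9,p10,p11} splits into {p7,p11} and {p9,p10}.
Split {p7,p11} by δ(·,p) → {p7} and {p11}.
No further refinement is possible. Final partition (5 blocks): {p1,p3,p6} | {p7} | {p2,p4,p8} | {p9,p10} | {p11}.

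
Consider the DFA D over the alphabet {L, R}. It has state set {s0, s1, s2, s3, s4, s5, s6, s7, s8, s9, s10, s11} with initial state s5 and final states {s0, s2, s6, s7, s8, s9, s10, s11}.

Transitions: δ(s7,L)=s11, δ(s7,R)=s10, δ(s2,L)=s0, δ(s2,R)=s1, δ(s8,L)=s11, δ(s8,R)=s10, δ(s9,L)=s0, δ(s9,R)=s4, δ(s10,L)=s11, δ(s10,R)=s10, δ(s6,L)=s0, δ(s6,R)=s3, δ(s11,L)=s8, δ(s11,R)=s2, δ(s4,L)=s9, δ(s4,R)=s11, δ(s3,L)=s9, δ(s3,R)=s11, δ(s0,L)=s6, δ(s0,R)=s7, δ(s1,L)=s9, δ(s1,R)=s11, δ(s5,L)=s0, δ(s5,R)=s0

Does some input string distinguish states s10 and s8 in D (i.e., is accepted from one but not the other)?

Every state is reachable, so we keep all 12.
P0 = {s0,s2,s6,s7,s8,s9,s10,s11} | {s1,s3,s4,s5}.
Refine {s0,s2,s6,s7,s8,s9,s10,s11} on symbol R: members go to different blocks, giving {s0,s7,s8,s10,s11} and {s2,s6,s9}.
Refine {s0,s7,s8,s10,s11} on symbol L: members go to different blocks, giving {s7,s8,s10,s11} and {s0}.
Refine {s7,s8,s10,s11} on symbol R: members go to different blocks, giving {s7,s8,s10} and {s11}.
Refine {s1,s3,s4,s5} on symbol L: members go to different blocks, giving {s1,s3,s4} and {s5}.
The partition is now stable with 6 blocks: {s7,s8,s10} | {s1,s3,s4} | {s2,s6,s9} | {s0} | {s11} | {s5}.
s10 and s8 lie in the same block of the stable partition, so they are equivalent — no string distinguishes them.

No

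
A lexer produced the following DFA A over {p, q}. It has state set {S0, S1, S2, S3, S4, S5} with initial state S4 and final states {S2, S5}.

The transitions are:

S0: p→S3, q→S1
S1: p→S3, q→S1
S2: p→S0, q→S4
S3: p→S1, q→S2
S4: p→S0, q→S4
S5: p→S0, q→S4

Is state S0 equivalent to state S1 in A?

First remove the unreachable states {S5}; 5 states remain.
P0 = {S2} | {S0,S1,S3,S4}.
On input q, block {S0,S1,S3,S4} splits into {S0,S1,S4} and {S3}.
Split {S0,S1,S4} by δ(·,p) → {S0,S1} and {S4}.
The partition is now stable with 4 blocks: {S2} | {S0,S1} | {S3} | {S4}.
S0 and S1 lie in the same block of the stable partition, so they are equivalent — no string distinguishes them.

Yes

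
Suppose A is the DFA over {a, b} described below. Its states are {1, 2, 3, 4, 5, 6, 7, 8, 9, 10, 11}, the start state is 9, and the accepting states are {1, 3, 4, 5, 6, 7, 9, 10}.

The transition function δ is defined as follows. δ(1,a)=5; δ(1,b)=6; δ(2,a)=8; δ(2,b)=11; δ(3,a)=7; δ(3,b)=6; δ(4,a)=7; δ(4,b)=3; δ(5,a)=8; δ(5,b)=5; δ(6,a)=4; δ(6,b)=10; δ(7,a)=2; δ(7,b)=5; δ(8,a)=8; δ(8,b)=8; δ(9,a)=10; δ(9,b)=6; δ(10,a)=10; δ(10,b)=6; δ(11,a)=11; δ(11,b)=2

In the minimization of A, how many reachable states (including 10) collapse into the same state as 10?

States {1} cannot be reached from the start state, so discard them.
Initial partition by acceptance: {3,4,5,6,7,9,10} | {2,8,11}.
On input a, block {3,4,5,6,7,9,10} splits into {3,4,6,9,10} and {5,7}.
Refine {3,4,6,9,10} on symbol a: members go to different blocks, giving {6,9,10} and {3,4}.
Refine {6,9,10} on symbol a: members go to different blocks, giving {9,10} and {6}.
On input b, block {3,4} splits into {3} and {4}.
No further refinement is possible. Final partition (6 blocks): {9,10} | {2,8,11} | {5,7} | {3} | {6} | {4}.
State 10 belongs to the block {9,10}, which has 2 states.

2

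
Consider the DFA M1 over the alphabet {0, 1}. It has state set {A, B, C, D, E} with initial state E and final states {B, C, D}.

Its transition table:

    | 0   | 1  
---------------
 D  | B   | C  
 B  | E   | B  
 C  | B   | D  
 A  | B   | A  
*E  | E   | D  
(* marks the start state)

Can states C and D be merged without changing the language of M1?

First remove the unreachable states {A}; 4 states remain.
Initial partition by acceptance: {B,C,D} | {E}.
Refine {B,C,D} on symbol 0: members go to different blocks, giving {C,D} and {B}.
Stable partition: {C,D} | {E} | {B} — 3 equivalence classes.
C and D lie in the same block of the stable partition, so they are equivalent — no string distinguishes them.

Yes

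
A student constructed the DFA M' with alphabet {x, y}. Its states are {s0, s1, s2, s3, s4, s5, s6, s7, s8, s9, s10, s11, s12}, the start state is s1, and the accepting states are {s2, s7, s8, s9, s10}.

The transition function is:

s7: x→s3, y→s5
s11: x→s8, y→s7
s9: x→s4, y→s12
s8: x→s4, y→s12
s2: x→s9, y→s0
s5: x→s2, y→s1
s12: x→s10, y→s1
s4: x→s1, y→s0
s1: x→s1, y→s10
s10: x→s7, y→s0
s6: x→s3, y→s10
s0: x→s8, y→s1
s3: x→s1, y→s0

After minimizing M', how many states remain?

Reachable states from the start: {s0,s1,s2,s3,s4,s5,s7,s8,s9,s10,s12}. Unreachable: {s6,s11} — drop them.
P0 = {s2,s7,s8,s9,s10} | {s0,s1,s3,s4,s5,s12}.
Refine {s2,s7,s8,s9,s10} on symbol x: members go to different blocks, giving {s7,s8,s9} and {s2,s10}.
Refine {s0,s1,s3,s4,s5,s12} on symbol x: members go to different blocks, giving {s1,s3,s4} and {s5,s12} and {s0}.
Split {s1,s3,s4} by δ(·,y) → {s3,s4} and {s1}.
Stable partition: {s7,s8,s9} | {s3,s4} | {s2,s10} | {s5,s12} | {s0} | {s1} — 6 equivalence classes.

6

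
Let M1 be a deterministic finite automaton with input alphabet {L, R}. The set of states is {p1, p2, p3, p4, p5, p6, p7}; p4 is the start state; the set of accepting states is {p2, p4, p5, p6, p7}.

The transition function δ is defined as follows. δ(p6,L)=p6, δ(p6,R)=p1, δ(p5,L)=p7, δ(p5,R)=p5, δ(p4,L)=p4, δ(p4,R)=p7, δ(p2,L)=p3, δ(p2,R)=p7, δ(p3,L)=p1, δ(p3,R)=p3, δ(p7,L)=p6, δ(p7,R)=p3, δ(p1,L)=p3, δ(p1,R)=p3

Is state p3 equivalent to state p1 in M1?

Reachable states from the start: {p1,p3,p4,p6,p7}. Unreachable: {p2,p5} — drop them.
Initial partition by acceptance: {p4,p6,p7} | {p1,p3}.
Split {p4,p6,p7} by δ(·,R) → {p6,p7} and {p4}.
Stable partition: {p6,p7} | {p1,p3} | {p4} — 3 equivalence classes.
p3 and p1 lie in the same block of the stable partition, so they are equivalent — no string distinguishes them.

Yes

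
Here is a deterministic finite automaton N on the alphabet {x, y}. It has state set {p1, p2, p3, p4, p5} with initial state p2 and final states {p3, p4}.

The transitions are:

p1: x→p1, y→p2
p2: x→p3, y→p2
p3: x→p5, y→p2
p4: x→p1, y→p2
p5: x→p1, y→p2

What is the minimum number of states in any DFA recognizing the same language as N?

First remove the unreachable states {p4}; 4 states remain.
P0 = {p3} | {p1,p2,p5}.
Split {p1,p2,p5} by δ(·,x) → {p1,p5} and {p2}.
The partition is now stable with 3 blocks: {p3} | {p1,p5} | {p2}.

3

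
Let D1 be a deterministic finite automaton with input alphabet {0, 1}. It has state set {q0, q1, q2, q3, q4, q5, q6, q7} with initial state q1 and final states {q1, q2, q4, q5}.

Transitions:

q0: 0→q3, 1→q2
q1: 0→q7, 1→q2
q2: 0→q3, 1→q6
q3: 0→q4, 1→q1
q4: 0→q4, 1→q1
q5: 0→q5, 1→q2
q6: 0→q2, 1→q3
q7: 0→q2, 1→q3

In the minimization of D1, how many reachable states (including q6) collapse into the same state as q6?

2

States {q0,q5} cannot be reached from the start state, so discard them.
P0 = {q1,q2,q4} | {q3,q6,q7}.
Split {q1,q2,q4} by δ(·,0) → {q1,q2} and {q4}.
Refine {q1,q2} on symbol 1: members go to different blocks, giving {q1} and {q2}.
On input 0, block {q3,q6,q7} splits into {q6,q7} and {q3}.
The partition is now stable with 5 blocks: {q1} | {q6,q7} | {q4} | {q2} | {q3}.
State q6 belongs to the block {q6,q7}, which has 2 states.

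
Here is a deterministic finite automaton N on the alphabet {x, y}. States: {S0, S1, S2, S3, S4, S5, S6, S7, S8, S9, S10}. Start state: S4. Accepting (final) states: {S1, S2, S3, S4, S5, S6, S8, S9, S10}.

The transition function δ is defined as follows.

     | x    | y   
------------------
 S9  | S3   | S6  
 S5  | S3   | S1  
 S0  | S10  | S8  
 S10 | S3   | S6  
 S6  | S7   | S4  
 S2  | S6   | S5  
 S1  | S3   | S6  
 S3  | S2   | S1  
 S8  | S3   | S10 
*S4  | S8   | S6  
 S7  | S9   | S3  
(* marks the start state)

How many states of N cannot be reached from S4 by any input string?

Starting at S4 and following transitions, the reachable set is {S1, S2, S3, S4, S5, S6, S7, S8, S9, S10}. That leaves S0 unreachable — 1 in total.

1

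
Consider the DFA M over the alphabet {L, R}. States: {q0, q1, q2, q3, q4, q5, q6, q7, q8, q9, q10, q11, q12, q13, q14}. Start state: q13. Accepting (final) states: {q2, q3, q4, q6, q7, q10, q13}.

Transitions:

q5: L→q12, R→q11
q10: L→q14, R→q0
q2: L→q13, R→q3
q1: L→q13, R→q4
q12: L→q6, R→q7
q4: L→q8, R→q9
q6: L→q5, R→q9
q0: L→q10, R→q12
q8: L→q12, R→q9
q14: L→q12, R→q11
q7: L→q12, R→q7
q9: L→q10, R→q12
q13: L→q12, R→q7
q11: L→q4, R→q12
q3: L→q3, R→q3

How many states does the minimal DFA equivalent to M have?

States {q1,q2,q3} cannot be reached from the start state, so discard them.
P0 = {q4,q6,q7,q10,q13} | {q0,q5,q8,q9,q11,q12,q14}.
Split {q4,q6,q7,q10,q13} by δ(·,R) → {q4,q6,q10} and {q7,q13}.
Refine {q0,q5,q8,q9,q11,q12,q14} on symbol L: members go to different blocks, giving {q0,q9,q11,q12} and {q5,q8,q14}.
Split {q0,q9,q11,q12} by δ(·,R) → {q0,q9,q11} and {q12}.
The partition is now stable with 5 blocks: {q4,q6,q10} | {q0,q9,q11} | {q7,q13} | {q5,q8,q14} | {q12}.

5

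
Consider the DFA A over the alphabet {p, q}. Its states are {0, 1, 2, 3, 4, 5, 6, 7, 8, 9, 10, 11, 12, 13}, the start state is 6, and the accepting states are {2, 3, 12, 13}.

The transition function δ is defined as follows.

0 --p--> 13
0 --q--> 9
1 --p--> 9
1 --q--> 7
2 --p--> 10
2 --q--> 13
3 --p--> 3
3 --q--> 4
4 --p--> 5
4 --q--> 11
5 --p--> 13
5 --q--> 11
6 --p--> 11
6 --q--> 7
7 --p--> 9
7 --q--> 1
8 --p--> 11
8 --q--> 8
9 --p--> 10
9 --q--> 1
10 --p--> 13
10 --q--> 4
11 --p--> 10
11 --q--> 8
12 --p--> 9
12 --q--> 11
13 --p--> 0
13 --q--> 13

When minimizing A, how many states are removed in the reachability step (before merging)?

3

BFS from 6 reaches {0, 1, 4, 5, 6, 7, 8, 9, 10, 11, 13}; the 3 state(s) 2, 3, 12 are never visited.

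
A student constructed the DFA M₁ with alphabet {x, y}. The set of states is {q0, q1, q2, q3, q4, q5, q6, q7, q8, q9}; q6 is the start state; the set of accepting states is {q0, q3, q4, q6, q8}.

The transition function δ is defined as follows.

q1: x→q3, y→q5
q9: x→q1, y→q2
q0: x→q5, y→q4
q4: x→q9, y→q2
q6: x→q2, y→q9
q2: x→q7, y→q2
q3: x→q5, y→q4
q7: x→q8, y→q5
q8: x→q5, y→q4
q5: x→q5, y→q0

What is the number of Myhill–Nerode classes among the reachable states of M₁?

P0 = {q0,q3,q4,q6,q8} | {q1,q2,q5,q7,q9}.
On input y, block {q0,q3,q4,q6,q8} splits into {q0,q3,q8} and {q4,q6}.
Refine {q1,q2,q5,q7,q9} on symbol x: members go to different blocks, giving {q2,q5,q9} and {q1,q7}.
Split {q2,q5,q9} by δ(·,x) → {q2,q9} and {q5}.
Stable partition: {q0,q3,q8} | {q2,q9} | {q4,q6} | {q1,q7} | {q5} — 5 equivalence classes.

5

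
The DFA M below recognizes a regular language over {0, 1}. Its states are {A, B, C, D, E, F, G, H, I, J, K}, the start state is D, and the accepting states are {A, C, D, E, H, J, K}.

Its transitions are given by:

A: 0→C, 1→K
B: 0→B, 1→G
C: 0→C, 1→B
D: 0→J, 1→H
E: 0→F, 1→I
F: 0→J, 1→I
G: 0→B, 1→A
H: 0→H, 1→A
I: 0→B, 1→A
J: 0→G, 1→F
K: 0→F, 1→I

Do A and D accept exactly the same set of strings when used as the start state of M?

First remove the unreachable states {E}; 10 states remain.
P0 = {A,C,D,H,J,K} | {B,F,G,I}.
Split {A,C,D,H,J,K} by δ(·,0) → {A,C,D,H} and {J,K}.
On input 0, block {A,C,D,H} splits into {A,C,H} and {D}.
On input 1, block {A,C,H} splits into {A} and {C} and {H}.
Refine {B,F,G,I} on symbol 0: members go to different blocks, giving {B,G,I} and {F}.
On input 1, block {B,G,I} splits into {G,I} and {B}.
Split {J,K} by δ(·,0) → {J} and {K}.
The partition is now stable with 9 blocks: {A} | {G,I} | {J} | {D} | {C} | {H} | {F} | {B} | {K}.
A and D end up in different blocks, so they are distinguishable. For instance, the string '00' is accepted from only A.

No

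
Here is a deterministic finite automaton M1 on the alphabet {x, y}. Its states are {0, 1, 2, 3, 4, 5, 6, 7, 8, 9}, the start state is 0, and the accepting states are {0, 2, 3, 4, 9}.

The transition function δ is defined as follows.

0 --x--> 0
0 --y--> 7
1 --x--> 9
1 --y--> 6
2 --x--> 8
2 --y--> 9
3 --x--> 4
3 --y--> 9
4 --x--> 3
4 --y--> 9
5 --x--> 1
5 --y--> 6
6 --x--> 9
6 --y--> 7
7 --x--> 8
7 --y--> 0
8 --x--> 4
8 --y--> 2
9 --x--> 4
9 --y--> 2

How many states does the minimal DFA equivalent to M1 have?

Reachable states from the start: {0,2,3,4,7,8,9}. Unreachable: {1,5,6} — drop them.
P0 = {0,2,3,4,9} | {7,8}.
Split {0,2,3,4,9} by δ(·,x) → {0,3,4,9} and {2}.
On input y, block {0,3,4,9} splits into {3,4} and {0} and {9}.
Split {7,8} by δ(·,x) → {7} and {8}.
No further refinement is possible. Final partition (6 blocks): {3,4} | {7} | {2} | {0} | {9} | {8}.

6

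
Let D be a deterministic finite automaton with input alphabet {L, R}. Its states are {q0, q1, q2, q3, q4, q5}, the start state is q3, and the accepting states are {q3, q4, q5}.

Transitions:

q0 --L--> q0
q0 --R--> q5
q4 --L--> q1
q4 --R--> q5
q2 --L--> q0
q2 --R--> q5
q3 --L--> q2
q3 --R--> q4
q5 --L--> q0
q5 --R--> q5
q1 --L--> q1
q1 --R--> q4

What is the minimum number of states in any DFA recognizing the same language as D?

2

Initial partition by acceptance: {q3,q4,q5} | {q0,q1,q2}.
No further refinement is possible. Final partition (2 blocks): {q3,q4,q5} | {q0,q1,q2}.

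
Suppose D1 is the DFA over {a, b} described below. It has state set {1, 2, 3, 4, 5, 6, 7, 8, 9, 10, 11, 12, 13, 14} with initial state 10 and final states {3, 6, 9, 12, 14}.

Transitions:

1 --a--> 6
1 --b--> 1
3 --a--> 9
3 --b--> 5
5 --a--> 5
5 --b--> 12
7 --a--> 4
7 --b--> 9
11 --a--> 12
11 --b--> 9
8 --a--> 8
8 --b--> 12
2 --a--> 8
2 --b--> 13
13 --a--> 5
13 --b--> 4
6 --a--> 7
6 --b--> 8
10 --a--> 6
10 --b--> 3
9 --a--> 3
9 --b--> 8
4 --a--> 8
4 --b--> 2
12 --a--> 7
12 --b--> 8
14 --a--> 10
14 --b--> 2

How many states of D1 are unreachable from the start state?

Starting at 10 and following transitions, the reachable set is {2, 3, 4, 5, 6, 7, 8, 9, 10, 12, 13}. That leaves 1, 11, 14 unreachable — 3 in total.

3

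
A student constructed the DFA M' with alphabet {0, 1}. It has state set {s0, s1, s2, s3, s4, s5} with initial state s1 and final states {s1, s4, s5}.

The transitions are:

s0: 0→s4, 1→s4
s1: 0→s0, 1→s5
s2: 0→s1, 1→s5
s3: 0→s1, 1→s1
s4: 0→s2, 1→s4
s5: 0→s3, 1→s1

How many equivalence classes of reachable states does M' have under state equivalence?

All states are reachable from the start state.
Start with accepting vs non-accepting: {s1,s4,s5} | {s0,s2,s3}.
No further refinement is possible. Final partition (2 blocks): {s1,s4,s5} | {s0,s2,s3}.

2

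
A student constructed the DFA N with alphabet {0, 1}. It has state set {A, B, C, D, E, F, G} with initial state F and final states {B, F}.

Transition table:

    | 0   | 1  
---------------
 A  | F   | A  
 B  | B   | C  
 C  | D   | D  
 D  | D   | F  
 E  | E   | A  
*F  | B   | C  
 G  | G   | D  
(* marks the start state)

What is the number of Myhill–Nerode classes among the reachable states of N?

3

First remove the unreachable states {A,E,G}; 4 states remain.
Initial partition by acceptance: {B,F} | {C,D}.
Refine {C,D} on symbol 1: members go to different blocks, giving {C} and {D}.
Stable partition: {B,F} | {C} | {D} — 3 equivalence classes.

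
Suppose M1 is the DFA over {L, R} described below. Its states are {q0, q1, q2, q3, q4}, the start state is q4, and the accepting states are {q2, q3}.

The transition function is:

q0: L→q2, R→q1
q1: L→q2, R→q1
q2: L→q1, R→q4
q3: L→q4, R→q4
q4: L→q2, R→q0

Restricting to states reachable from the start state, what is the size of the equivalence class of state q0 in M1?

3

Reachable states from the start: {q0,q1,q2,q4}. Unreachable: {q3} — drop them.
Initial partition by acceptance: {q2} | {q0,q1,q4}.
The partition is now stable with 2 blocks: {q2} | {q0,q1,q4}.
State q0 belongs to the block {q0,q1,q4}, which has 3 states.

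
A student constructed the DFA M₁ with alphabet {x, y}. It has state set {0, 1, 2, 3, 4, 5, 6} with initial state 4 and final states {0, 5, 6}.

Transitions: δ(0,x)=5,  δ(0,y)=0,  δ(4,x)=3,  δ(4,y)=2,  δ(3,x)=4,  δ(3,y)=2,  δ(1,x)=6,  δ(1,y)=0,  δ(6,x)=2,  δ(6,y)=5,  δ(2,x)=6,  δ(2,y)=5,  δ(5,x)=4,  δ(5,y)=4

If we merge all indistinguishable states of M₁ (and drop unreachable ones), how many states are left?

4

States {0,1} cannot be reached from the start state, so discard them.
Initial partition by acceptance: {5,6} | {2,3,4}.
Refine {5,6} on symbol y: members go to different blocks, giving {5} and {6}.
Refine {2,3,4} on symbol x: members go to different blocks, giving {3,4} and {2}.
No further refinement is possible. Final partition (4 blocks): {5} | {3,4} | {6} | {2}.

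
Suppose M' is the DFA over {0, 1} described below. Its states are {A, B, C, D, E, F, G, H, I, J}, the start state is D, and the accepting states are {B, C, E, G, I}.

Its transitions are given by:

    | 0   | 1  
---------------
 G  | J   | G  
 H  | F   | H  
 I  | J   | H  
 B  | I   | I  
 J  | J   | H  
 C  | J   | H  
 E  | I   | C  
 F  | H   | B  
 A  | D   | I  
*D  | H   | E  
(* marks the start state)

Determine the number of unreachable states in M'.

2

Starting at D and following transitions, the reachable set is {B, C, D, E, F, H, I, J}. That leaves A, G unreachable — 2 in total.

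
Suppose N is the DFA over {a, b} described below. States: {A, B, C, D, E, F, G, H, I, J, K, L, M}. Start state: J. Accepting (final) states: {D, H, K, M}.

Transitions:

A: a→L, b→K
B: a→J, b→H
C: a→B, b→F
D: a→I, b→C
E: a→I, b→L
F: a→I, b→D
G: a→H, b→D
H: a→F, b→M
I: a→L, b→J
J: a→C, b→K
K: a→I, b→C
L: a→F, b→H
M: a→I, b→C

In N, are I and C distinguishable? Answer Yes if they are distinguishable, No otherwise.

First remove the unreachable states {A,E,G}; 10 states remain.
P0 = {D,H,K,M} | {B,C,F,I,J,L}.
Refine {D,H,K,M} on symbol b: members go to different blocks, giving {D,K,M} and {H}.
Split {B,C,F,I,J,L} by δ(·,b) → {B,L} and {C,I} and {F,J}.
No further refinement is possible. Final partition (5 blocks): {D,K,M} | {B,L} | {H} | {C,I} | {F,J}.
I and C lie in the same block of the stable partition, so they are equivalent — no string distinguishes them.

No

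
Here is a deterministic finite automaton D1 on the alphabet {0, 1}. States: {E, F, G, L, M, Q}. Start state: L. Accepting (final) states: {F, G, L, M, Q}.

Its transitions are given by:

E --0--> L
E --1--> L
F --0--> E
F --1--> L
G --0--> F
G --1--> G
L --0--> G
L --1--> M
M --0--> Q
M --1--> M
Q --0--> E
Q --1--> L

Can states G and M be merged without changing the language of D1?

P0 = {F,G,L,M,Q} | {E}.
On input 0, block {F,G,L,M,Q} splits into {G,L,M} and {F,Q}.
On input 0, block {G,L,M} splits into {G,M} and {L}.
The partition is now stable with 4 blocks: {G,M} | {E} | {F,Q} | {L}.
G and M lie in the same block of the stable partition, so they are equivalent — no string distinguishes them.

Yes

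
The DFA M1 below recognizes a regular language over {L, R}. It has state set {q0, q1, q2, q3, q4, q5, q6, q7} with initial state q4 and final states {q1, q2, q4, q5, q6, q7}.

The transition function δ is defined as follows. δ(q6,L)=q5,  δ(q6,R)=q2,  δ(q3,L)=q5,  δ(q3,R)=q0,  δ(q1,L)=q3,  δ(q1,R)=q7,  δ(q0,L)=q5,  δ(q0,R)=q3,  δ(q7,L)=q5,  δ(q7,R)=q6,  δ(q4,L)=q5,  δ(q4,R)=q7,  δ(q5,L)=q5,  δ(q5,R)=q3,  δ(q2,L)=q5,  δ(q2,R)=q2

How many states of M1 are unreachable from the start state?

No path from q4 leads to q1; the other 7 states are all reachable.

1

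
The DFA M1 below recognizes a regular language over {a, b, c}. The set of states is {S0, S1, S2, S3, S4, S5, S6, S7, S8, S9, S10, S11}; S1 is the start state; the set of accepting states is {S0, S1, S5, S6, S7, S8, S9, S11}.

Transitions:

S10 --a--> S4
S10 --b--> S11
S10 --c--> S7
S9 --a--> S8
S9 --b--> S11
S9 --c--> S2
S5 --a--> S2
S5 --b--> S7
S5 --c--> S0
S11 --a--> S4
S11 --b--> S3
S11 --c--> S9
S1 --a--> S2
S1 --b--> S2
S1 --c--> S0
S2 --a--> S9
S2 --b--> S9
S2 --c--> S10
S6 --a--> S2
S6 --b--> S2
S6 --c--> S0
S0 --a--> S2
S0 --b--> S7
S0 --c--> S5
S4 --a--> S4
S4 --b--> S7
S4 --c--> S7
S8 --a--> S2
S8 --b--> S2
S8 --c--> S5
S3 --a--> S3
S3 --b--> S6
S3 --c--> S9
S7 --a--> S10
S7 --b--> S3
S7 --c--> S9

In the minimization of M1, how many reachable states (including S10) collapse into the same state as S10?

Initial partition by acceptance: {S0,S1,S5,S6,S7,S8,S9,S11} | {S2,S3,S4,S10}.
Refine {S0,S1,S5,S6,S7,S8,S9,S11} on symbol a: members go to different blocks, giving {S0,S1,S5,S6,S7,S8,S11} and {S9}.
Split {S0,S1,S5,S6,S7,S8,S11} by δ(·,b) → {S1,S6,S7,S8,S11} and {S0,S5}.
Split {S1,S6,S7,S8,S11} by δ(·,c) → {S1,S6,S8} and {S7,S11}.
Split {S2,S3,S4,S10} by δ(·,a) → {S3,S4,S10} and {S2}.
Split {S3,S4,S10} by δ(·,b) → {S4,S10} and {S3}.
The partition is now stable with 7 blocks: {S1,S6,S8} | {S4,S10} | {S9} | {S0,S5} | {S7,S11} | {S2} | {S3}.
State S10 belongs to the block {S4,S10}, which has 2 states.

2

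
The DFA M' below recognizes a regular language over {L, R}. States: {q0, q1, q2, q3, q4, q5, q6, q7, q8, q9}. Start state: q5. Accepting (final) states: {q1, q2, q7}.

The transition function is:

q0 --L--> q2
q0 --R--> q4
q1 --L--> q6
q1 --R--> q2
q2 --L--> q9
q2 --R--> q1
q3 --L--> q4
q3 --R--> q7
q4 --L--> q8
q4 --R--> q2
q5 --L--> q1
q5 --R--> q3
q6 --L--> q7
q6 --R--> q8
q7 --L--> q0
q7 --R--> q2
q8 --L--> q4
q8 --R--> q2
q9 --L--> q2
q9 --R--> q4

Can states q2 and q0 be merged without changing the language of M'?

No

All states are reachable from the start state.
Initial partition by acceptance: {q1,q2,q7} | {q0,q3,q4,q5,q6,q8,q9}.
Refine {q0,q3,q4,q5,q6,q8,q9} on symbol L: members go to different blocks, giving {q0,q5,q6,q9} and {q3,q4,q8}.
No further refinement is possible. Final partition (3 blocks): {q1,q2,q7} | {q0,q5,q6,q9} | {q3,q4,q8}.
q2 and q0 end up in different blocks, so they are distinguishable. For instance, the string 'ε' is accepted from only q2.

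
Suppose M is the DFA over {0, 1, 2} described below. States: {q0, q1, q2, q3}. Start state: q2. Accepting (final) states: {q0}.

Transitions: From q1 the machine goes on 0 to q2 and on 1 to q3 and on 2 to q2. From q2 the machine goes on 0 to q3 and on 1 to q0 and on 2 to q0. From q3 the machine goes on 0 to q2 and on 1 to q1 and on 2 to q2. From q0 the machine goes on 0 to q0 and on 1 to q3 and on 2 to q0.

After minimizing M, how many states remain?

Initial partition by acceptance: {q0} | {q1,q2,q3}.
Refine {q1,q2,q3} on symbol 1: members go to different blocks, giving {q1,q3} and {q2}.
Stable partition: {q0} | {q1,q3} | {q2} — 3 equivalence classes.

3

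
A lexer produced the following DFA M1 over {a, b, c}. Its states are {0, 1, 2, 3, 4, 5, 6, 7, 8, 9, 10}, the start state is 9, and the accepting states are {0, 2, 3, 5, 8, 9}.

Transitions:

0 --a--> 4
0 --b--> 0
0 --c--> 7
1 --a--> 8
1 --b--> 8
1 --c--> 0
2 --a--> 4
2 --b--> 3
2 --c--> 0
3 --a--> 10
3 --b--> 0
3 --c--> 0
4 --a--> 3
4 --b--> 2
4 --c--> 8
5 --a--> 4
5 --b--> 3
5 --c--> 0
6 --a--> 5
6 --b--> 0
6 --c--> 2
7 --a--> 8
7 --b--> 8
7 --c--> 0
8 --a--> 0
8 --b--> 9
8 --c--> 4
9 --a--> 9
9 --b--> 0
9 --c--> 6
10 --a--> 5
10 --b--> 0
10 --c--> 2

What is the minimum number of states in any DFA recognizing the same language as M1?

8

Reachable states from the start: {0,2,3,4,5,6,7,8,9,10}. Unreachable: {1} — drop them.
P0 = {0,2,3,5,8,9} | {4,6,7,10}.
Split {0,2,3,5,8,9} by δ(·,a) → {0,2,3,5} and {8,9}.
Split {0,2,3,5} by δ(·,c) → {2,3,5} and {0}.
Refine {2,3,5} on symbol b: members go to different blocks, giving {2,5} and {3}.
Split {4,6,7,10} by δ(·,a) → {6,10} and {4} and {7}.
Refine {8,9} on symbol a: members go to different blocks, giving {8} and {9}.
No further refinement is possible. Final partition (8 blocks): {2,5} | {6,10} | {8} | {0} | {3} | {4} | {7} | {9}.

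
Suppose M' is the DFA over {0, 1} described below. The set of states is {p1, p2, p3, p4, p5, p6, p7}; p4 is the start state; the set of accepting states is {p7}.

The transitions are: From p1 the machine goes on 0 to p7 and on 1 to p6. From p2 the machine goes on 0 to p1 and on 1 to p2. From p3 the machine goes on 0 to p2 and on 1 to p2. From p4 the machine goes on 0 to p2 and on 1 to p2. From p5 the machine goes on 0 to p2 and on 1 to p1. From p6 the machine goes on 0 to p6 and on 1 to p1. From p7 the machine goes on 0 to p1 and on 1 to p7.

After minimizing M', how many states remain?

5

First remove the unreachable states {p3,p5}; 5 states remain.
Initial partition by acceptance: {p7} | {p1,p2,p4,p6}.
On input 0, block {p1,p2,p4,p6} splits into {p2,p4,p6} and {p1}.
Split {p2,p4,p6} by δ(·,0) → {p4,p6} and {p2}.
Refine {p4,p6} on symbol 0: members go to different blocks, giving {p4} and {p6}.
Stable partition: {p7} | {p4} | {p1} | {p2} | {p6} — 5 equivalence classes.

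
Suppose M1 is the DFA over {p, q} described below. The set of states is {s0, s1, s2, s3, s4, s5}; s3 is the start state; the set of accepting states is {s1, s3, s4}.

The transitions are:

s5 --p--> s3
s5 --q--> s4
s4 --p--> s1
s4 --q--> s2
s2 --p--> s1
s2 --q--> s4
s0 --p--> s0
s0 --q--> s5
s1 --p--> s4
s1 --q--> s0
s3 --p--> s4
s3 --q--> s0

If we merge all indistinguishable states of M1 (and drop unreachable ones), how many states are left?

All states are reachable from the start state.
Start with accepting vs non-accepting: {s1,s3,s4} | {s0,s2,s5}.
Refine {s0,s2,s5} on symbol p: members go to different blocks, giving {s2,s5} and {s0}.
On input q, block {s1,s3,s4} splits into {s1,s3} and {s4}.
No further refinement is possible. Final partition (4 blocks): {s1,s3} | {s2,s5} | {s0} | {s4}.

4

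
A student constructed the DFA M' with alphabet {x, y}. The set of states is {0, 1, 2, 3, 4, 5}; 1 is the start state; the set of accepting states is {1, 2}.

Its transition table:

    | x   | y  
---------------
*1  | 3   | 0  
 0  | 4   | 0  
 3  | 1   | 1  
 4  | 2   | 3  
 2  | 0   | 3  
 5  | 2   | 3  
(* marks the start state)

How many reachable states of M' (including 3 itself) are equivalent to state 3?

1

Reachable states from the start: {0,1,2,3,4}. Unreachable: {5} — drop them.
P0 = {1,2} | {0,3,4}.
Refine {0,3,4} on symbol x: members go to different blocks, giving {3,4} and {0}.
On input x, block {1,2} splits into {1} and {2}.
Refine {3,4} on symbol x: members go to different blocks, giving {3} and {4}.
Stable partition: {1} | {3} | {0} | {2} | {4} — 5 equivalence classes.
State 3 belongs to the block {3}, which has 1 states.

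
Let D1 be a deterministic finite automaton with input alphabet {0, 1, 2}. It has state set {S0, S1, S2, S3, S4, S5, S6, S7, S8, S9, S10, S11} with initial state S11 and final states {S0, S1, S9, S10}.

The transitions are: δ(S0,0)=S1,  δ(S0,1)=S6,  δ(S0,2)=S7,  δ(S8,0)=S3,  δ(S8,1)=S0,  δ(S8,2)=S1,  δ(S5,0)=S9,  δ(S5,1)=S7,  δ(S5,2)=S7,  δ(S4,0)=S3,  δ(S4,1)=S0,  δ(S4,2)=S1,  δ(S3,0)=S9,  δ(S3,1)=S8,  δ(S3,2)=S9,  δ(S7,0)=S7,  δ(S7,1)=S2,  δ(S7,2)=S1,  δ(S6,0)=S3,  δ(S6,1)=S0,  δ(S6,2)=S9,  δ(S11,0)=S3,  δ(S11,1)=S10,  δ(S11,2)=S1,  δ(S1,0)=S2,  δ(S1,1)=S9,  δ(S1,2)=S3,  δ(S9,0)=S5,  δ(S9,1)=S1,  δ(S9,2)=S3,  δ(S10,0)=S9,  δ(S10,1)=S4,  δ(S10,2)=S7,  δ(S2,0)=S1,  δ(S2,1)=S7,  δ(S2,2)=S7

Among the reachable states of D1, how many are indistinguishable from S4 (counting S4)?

All states are reachable from the start state.
Start with accepting vs non-accepting: {S0,S1,S9,S10} | {S2,S3,S4,S5,S6,S7,S8,S11}.
Split {S0,S1,S9,S10} by δ(·,0) → {S0,S10} and {S1,S9}.
On input 0, block {S2,S3,S4,S5,S6,S7,S8,S11} splits into {S4,S6,S7,S8,S11} and {S2,S3,S5}.
Split {S4,S6,S7,S8,S11} by δ(·,0) → {S4,S6,S8,S11} and {S7}.
Refine {S2,S3,S5} on symbol 1: members go to different blocks, giving {S2,S5} and {S3}.
The partition is now stable with 6 blocks: {S0,S10} | {S4,S6,S8,S11} | {S1,S9} | {S2,S5} | {S7} | {S3}.
State S4 belongs to the block {S4,S6,S8,S11}, which has 4 states.

4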